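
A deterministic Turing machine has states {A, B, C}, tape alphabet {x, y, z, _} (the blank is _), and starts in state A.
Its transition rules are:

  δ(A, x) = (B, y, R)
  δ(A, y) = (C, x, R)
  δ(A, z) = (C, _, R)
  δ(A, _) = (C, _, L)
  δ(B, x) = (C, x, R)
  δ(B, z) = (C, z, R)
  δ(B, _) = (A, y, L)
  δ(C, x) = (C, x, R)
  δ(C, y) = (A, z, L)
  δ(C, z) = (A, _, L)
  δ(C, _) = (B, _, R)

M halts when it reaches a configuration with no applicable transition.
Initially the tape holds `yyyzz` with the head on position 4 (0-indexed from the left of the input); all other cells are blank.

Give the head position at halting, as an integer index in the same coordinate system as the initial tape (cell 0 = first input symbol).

state=A head=4 tape=yyyz[z]__   (A,z)→(C,_,R)
state=C head=5 tape=yyyz_[_]_   (C,_)→(B,_,R)
state=B head=6 tape=yyyz__[_]   (B,_)→(A,y,L)
state=A head=5 tape=yyyz_[_]y   (A,_)→(C,_,L)
state=C head=4 tape=yyyz[_]_y   (C,_)→(B,_,R)
state=B head=5 tape=yyyz_[_]y   (B,_)→(A,y,L)
state=A head=4 tape=yyyz[_]yy   (A,_)→(C,_,L)
state=C head=3 tape=yyy[z]_yy   (C,z)→(A,_,L)
state=A head=2 tape=yy[y]__yy   (A,y)→(C,x,R)
state=C head=3 tape=yyx[_]_yy   (C,_)→(B,_,R)
state=B head=4 tape=yyx_[_]yy   (B,_)→(A,y,L)
state=A head=3 tape=yyx[_]yyy   (A,_)→(C,_,L)
state=C head=2 tape=yy[x]_yyy   (C,x)→(C,x,R)
state=C head=3 tape=yyx[_]yyy   (C,_)→(B,_,R)
state=B head=4 tape=yyx_[y]yy
At halt the head is at cell 4.

4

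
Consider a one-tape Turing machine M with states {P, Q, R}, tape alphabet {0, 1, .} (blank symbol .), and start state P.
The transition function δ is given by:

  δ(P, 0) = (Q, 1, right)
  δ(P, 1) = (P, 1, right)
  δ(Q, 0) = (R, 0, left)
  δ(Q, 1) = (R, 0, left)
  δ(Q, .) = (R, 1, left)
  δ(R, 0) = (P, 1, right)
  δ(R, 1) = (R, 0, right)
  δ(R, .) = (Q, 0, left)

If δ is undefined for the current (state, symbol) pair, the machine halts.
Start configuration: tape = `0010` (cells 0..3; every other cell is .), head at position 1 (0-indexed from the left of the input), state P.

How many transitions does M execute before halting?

P | 0[0]10...   read 0 → write 1, move right, go to Q
Q | 01[1]0...   read 1 → write 0, move left, go to R
R | 0[1]00...   read 1 → write 0, move right, go to R
R | 00[0]0...   read 0 → write 1, move right, go to P
P | 001[0]...   read 0 → write 1, move right, go to Q
Q | 0011[.]..   read . → write 1, move left, go to R
R | 001[1]1..   read 1 → write 0, move right, go to R
R | 0010[1]..   read 1 → write 0, move right, go to R
R | 00100[.].   read . → write 0, move left, go to Q
Q | 0010[0]0.   read 0 → write 0, move left, go to R
R | 001[0]00.   read 0 → write 1, move right, go to P
P | 0011[0]0.   read 0 → write 1, move right, go to Q
Q | 00111[0].   read 0 → write 0, move left, go to R
R | 0011[1]0.   read 1 → write 0, move right, go to R
R | 00110[0].   read 0 → write 1, move right, go to P
P | 001101[.]
M halts after 15 transitions.

15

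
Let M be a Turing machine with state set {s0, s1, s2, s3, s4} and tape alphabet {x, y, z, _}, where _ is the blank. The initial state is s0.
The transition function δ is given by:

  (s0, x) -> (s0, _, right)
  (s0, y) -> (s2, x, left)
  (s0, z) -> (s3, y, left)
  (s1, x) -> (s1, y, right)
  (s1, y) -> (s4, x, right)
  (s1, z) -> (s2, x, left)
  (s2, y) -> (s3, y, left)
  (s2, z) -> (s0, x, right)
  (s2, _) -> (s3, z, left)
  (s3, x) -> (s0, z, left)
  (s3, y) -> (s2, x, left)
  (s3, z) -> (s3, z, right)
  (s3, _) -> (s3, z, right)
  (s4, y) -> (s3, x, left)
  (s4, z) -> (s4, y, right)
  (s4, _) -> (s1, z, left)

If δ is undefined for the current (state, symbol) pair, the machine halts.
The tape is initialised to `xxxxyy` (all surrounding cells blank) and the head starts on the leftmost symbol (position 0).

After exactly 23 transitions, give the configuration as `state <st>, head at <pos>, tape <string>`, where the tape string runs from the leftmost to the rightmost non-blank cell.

state s0, head at 3, tape zzx

state=s0 head=0 tape=[x]xxxyy   (s0,x)→(s0,_,right)
state=s0 head=1 tape=_[x]xxyy   (s0,x)→(s0,_,right)
state=s0 head=2 tape=__[x]xyy   (s0,x)→(s0,_,right)
state=s0 head=3 tape=___[x]yy   (s0,x)→(s0,_,right)
state=s0 head=4 tape=____[y]y   (s0,y)→(s2,x,left)
state=s2 head=3 tape=___[_]xy   (s2,_)→(s3,z,left)
state=s3 head=2 tape=__[_]zxy   (s3,_)→(s3,z,right)
state=s3 head=3 tape=__z[z]xy   (s3,z)→(s3,z,right)
state=s3 head=4 tape=__zz[x]y   (s3,x)→(s0,z,left)
state=s0 head=3 tape=__z[z]zy   (s0,z)→(s3,y,left)
state=s3 head=2 tape=__[z]yzy   (s3,z)→(s3,z,right)
state=s3 head=3 tape=__z[y]zy   (s3,y)→(s2,x,left)
state=s2 head=2 tape=__[z]xzy   (s2,z)→(s0,x,right)
state=s0 head=3 tape=__x[x]zy   (s0,x)→(s0,_,right)
state=s0 head=4 tape=__x_[z]y   (s0,z)→(s3,y,left)
state=s3 head=3 tape=__x[_]yy   (s3,_)→(s3,z,right)
state=s3 head=4 tape=__xz[y]y   (s3,y)→(s2,x,left)
state=s2 head=3 tape=__x[z]xy   (s2,z)→(s0,x,right)
state=s0 head=4 tape=__xx[x]y   (s0,x)→(s0,_,right)
state=s0 head=5 tape=__xx_[y]   (s0,y)→(s2,x,left)
state=s2 head=4 tape=__xx[_]x   (s2,_)→(s3,z,left)
state=s3 head=3 tape=__x[x]zx   (s3,x)→(s0,z,left)
state=s0 head=2 tape=__[x]zzx   (s0,x)→(s0,_,right)
state=s0 head=3 tape=___[z]zx
After 23 steps: state s0, head at 3, tape zzx.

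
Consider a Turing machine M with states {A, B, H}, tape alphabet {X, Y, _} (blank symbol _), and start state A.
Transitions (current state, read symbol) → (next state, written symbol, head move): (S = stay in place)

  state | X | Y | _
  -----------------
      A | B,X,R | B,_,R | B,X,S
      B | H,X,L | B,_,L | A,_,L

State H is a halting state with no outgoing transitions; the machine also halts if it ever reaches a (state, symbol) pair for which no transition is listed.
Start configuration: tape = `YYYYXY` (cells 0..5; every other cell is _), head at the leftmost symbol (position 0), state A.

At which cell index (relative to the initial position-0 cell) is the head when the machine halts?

A | __[Y]YYYXY   read Y → write _, move R, go to B
B | ___[Y]YYXY   read Y → write _, move L, go to B
B | __[_]_YYXY   read _ → write _, move L, go to A
A | _[_]__YYXY   read _ → write X, move S, go to B
B | _[X]__YYXY   read X → write X, move L, go to H
H | [_]X__YYXY
At halt the head is at cell -2.

-2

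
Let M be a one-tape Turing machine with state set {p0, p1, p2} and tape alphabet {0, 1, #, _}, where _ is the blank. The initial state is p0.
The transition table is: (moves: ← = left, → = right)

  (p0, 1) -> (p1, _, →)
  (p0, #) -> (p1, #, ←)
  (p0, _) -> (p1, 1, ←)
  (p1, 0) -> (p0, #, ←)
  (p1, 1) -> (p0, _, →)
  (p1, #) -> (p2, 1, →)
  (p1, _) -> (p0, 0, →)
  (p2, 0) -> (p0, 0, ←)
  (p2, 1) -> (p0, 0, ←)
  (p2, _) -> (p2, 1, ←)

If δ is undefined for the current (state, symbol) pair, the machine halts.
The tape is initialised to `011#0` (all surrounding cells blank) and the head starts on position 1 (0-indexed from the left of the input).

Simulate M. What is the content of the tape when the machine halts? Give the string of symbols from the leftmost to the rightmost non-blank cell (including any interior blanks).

state=p0 head=1 tape=__0[1]1#0   (p0,1)→(p1,_,→)
state=p1 head=2 tape=__0_[1]#0   (p1,1)→(p0,_,→)
state=p0 head=3 tape=__0__[#]0   (p0,#)→(p1,#,←)
state=p1 head=2 tape=__0_[_]#0   (p1,_)→(p0,0,→)
state=p0 head=3 tape=__0_0[#]0   (p0,#)→(p1,#,←)
state=p1 head=2 tape=__0_[0]#0   (p1,0)→(p0,#,←)
state=p0 head=1 tape=__0[_]##0   (p0,_)→(p1,1,←)
state=p1 head=0 tape=__[0]1##0   (p1,0)→(p0,#,←)
state=p0 head=-1 tape=_[_]#1##0   (p0,_)→(p1,1,←)
state=p1 head=-2 tape=[_]1#1##0   (p1,_)→(p0,0,→)
state=p0 head=-1 tape=0[1]#1##0   (p0,1)→(p1,_,→)
state=p1 head=0 tape=0_[#]1##0   (p1,#)→(p2,1,→)
state=p2 head=1 tape=0_1[1]##0   (p2,1)→(p0,0,←)
state=p0 head=0 tape=0_[1]0##0   (p0,1)→(p1,_,→)
state=p1 head=1 tape=0__[0]##0   (p1,0)→(p0,#,←)
state=p0 head=0 tape=0_[_]###0   (p0,_)→(p1,1,←)
state=p1 head=-1 tape=0[_]1###0   (p1,_)→(p0,0,→)
state=p0 head=0 tape=00[1]###0   (p0,1)→(p1,_,→)
state=p1 head=1 tape=00_[#]##0   (p1,#)→(p2,1,→)
state=p2 head=2 tape=00_1[#]#0
The non-blank tape span at halt is 00_1##0.

00_1##0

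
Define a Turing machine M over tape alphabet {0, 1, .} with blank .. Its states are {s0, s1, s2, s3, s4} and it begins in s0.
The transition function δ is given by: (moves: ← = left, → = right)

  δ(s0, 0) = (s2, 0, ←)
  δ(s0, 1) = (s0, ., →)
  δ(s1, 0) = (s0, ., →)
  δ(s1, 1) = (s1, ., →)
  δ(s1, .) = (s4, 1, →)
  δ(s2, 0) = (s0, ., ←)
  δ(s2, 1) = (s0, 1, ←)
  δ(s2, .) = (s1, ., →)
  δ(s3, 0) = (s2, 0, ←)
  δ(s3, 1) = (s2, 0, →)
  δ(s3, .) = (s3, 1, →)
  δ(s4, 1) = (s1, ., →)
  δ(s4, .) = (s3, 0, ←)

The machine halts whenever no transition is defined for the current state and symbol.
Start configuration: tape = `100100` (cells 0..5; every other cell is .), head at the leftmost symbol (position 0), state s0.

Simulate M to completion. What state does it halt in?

s0

s0 | [1]00100.   read 1 → write ., move →, go to s0
s0 | .[0]0100.   read 0 → write 0, move ←, go to s2
s2 | [.]00100.   read . → write ., move →, go to s1
s1 | .[0]0100.   read 0 → write ., move →, go to s0
s0 | ..[0]100.   read 0 → write 0, move ←, go to s2
s2 | .[.]0100.   read . → write ., move →, go to s1
s1 | ..[0]100.   read 0 → write ., move →, go to s0
s0 | ...[1]00.   read 1 → write ., move →, go to s0
s0 | ....[0]0.   read 0 → write 0, move ←, go to s2
s2 | ...[.]00.   read . → write ., move →, go to s1
s1 | ....[0]0.   read 0 → write ., move →, go to s0
s0 | .....[0].   read 0 → write 0, move ←, go to s2
s2 | ....[.]0.   read . → write ., move →, go to s1
s1 | .....[0].   read 0 → write ., move →, go to s0
s0 | ......[.]
No transition is defined for (s0, .); M halts in state s0.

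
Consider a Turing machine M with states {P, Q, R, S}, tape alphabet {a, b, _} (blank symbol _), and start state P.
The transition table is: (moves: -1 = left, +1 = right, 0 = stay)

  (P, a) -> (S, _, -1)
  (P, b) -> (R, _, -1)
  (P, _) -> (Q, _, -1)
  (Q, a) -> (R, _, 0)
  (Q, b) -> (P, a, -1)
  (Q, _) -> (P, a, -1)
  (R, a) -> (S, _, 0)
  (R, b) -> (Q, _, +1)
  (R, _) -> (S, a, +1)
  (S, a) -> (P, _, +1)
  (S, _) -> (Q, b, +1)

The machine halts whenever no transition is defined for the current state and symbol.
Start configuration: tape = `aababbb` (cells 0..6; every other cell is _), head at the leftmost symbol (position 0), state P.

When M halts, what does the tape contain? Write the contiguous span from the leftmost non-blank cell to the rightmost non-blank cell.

abaababbb

P | __[a]ababbb   read a → write _, move -1, go to S
S | _[_]_ababbb   read _ → write b, move +1, go to Q
Q | _b[_]ababbb   read _ → write a, move -1, go to P
P | _[b]aababbb   read b → write _, move -1, go to R
R | [_]_aababbb   read _ → write a, move +1, go to S
S | a[_]aababbb   read _ → write b, move +1, go to Q
Q | ab[a]ababbb   read a → write _, move 0, go to R
R | ab[_]ababbb   read _ → write a, move +1, go to S
S | aba[a]babbb   read a → write _, move +1, go to P
P | aba_[b]abbb   read b → write _, move -1, go to R
R | aba[_]_abbb   read _ → write a, move +1, go to S
S | abaa[_]abbb   read _ → write b, move +1, go to Q
Q | abaab[a]bbb   read a → write _, move 0, go to R
R | abaab[_]bbb   read _ → write a, move +1, go to S
S | abaaba[b]bb
The non-blank tape span at halt is abaababbb.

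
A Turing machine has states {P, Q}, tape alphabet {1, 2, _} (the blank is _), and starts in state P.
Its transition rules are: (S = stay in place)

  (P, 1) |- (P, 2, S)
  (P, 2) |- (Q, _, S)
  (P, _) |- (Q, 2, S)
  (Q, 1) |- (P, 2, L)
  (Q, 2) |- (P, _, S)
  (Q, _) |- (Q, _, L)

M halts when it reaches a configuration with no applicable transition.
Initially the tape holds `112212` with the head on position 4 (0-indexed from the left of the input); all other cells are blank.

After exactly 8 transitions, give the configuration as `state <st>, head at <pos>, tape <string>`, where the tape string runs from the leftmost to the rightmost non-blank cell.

state P, head at 3, tape 112__2

P | 1122[1]2   read 1 → write 2, move S, go to P
P | 1122[2]2   read 2 → write _, move S, go to Q
Q | 1122[_]2   read _ → write _, move L, go to Q
Q | 112[2]_2   read 2 → write _, move S, go to P
P | 112[_]_2   read _ → write 2, move S, go to Q
Q | 112[2]_2   read 2 → write _, move S, go to P
P | 112[_]_2   read _ → write 2, move S, go to Q
Q | 112[2]_2   read 2 → write _, move S, go to P
P | 112[_]_2
After 8 steps: state P, head at 3, tape 112__2.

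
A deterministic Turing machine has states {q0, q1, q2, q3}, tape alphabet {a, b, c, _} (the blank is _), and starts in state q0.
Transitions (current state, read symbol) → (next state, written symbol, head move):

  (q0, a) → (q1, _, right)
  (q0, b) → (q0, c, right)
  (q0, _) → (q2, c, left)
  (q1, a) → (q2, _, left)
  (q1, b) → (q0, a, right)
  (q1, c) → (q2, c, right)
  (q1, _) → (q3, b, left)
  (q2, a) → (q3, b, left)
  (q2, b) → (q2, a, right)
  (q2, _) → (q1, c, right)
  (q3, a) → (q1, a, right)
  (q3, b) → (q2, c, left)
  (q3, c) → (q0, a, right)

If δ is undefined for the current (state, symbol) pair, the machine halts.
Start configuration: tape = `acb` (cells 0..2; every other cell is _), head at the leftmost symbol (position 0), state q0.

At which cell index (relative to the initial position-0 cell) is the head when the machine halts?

q0 | [a]cb___   read a → write _, move right, go to q1
q1 | _[c]b___   read c → write c, move right, go to q2
q2 | _c[b]___   read b → write a, move right, go to q2
q2 | _ca[_]__   read _ → write c, move right, go to q1
q1 | _cac[_]_   read _ → write b, move left, go to q3
q3 | _ca[c]b_   read c → write a, move right, go to q0
q0 | _caa[b]_   read b → write c, move right, go to q0
q0 | _caac[_]   read _ → write c, move left, go to q2
q2 | _caa[c]c
At halt the head is at cell 4.

4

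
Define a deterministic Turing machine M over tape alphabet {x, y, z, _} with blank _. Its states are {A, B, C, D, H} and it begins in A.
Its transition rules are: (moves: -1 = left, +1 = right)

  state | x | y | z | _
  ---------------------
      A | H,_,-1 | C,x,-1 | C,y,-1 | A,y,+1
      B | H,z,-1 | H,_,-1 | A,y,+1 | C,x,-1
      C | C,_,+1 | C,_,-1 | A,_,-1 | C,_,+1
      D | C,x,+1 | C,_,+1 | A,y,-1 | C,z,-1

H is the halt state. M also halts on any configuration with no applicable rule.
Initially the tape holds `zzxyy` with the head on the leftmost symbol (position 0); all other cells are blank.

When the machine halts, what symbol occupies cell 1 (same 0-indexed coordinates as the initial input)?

y

state=A head=0 tape=_[z]zxyy   (A,z)→(C,y,-1)
state=C head=-1 tape=[_]yzxyy   (C,_)→(C,_,+1)
state=C head=0 tape=_[y]zxyy   (C,y)→(C,_,-1)
state=C head=-1 tape=[_]_zxyy   (C,_)→(C,_,+1)
state=C head=0 tape=_[_]zxyy   (C,_)→(C,_,+1)
state=C head=1 tape=__[z]xyy   (C,z)→(A,_,-1)
state=A head=0 tape=_[_]_xyy   (A,_)→(A,y,+1)
state=A head=1 tape=_y[_]xyy   (A,_)→(A,y,+1)
state=A head=2 tape=_yy[x]yy   (A,x)→(H,_,-1)
state=H head=1 tape=_y[y]_yy
Cell 1 holds y when M halts.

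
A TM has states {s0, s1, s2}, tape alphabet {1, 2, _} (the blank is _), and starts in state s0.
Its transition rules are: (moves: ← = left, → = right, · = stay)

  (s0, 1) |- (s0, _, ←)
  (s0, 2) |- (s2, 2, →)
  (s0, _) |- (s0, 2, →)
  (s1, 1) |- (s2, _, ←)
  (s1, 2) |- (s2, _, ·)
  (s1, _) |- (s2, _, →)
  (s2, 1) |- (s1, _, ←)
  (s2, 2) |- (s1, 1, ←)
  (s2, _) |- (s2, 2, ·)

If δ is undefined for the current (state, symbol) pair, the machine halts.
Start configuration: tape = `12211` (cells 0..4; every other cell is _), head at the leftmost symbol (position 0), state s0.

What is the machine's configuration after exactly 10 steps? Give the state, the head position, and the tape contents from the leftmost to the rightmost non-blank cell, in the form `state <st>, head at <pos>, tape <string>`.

state=s0 head=0 tape=_[1]2211   (s0,1)→(s0,_,←)
state=s0 head=-1 tape=[_]_2211   (s0,_)→(s0,2,→)
state=s0 head=0 tape=2[_]2211   (s0,_)→(s0,2,→)
state=s0 head=1 tape=22[2]211   (s0,2)→(s2,2,→)
state=s2 head=2 tape=222[2]11   (s2,2)→(s1,1,←)
state=s1 head=1 tape=22[2]111   (s1,2)→(s2,_,·)
state=s2 head=1 tape=22[_]111   (s2,_)→(s2,2,·)
state=s2 head=1 tape=22[2]111   (s2,2)→(s1,1,←)
state=s1 head=0 tape=2[2]1111   (s1,2)→(s2,_,·)
state=s2 head=0 tape=2[_]1111   (s2,_)→(s2,2,·)
state=s2 head=0 tape=2[2]1111
After 10 steps: state s2, head at 0, tape 221111.

state s2, head at 0, tape 221111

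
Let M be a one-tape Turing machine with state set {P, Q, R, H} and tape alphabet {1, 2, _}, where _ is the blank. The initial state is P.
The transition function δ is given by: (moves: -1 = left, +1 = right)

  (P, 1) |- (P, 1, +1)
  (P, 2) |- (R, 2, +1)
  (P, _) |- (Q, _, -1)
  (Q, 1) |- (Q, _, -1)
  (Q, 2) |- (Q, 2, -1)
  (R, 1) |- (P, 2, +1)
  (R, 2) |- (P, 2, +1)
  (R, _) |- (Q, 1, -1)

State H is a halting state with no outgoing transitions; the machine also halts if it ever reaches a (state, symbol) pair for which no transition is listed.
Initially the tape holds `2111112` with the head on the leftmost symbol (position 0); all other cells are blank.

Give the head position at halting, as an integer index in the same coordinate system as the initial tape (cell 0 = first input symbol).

state=P head=0 tape=_[2]111112_   (P,2)→(R,2,+1)
state=R head=1 tape=_2[1]11112_   (R,1)→(P,2,+1)
state=P head=2 tape=_22[1]1112_   (P,1)→(P,1,+1)
state=P head=3 tape=_221[1]112_   (P,1)→(P,1,+1)
state=P head=4 tape=_2211[1]12_   (P,1)→(P,1,+1)
state=P head=5 tape=_22111[1]2_   (P,1)→(P,1,+1)
state=P head=6 tape=_221111[2]_   (P,2)→(R,2,+1)
state=R head=7 tape=_2211112[_]   (R,_)→(Q,1,-1)
state=Q head=6 tape=_221111[2]1   (Q,2)→(Q,2,-1)
state=Q head=5 tape=_22111[1]21   (Q,1)→(Q,_,-1)
state=Q head=4 tape=_2211[1]_21   (Q,1)→(Q,_,-1)
state=Q head=3 tape=_221[1]__21   (Q,1)→(Q,_,-1)
state=Q head=2 tape=_22[1]___21   (Q,1)→(Q,_,-1)
state=Q head=1 tape=_2[2]____21   (Q,2)→(Q,2,-1)
state=Q head=0 tape=_[2]2____21   (Q,2)→(Q,2,-1)
state=Q head=-1 tape=[_]22____21
At halt the head is at cell -1.

-1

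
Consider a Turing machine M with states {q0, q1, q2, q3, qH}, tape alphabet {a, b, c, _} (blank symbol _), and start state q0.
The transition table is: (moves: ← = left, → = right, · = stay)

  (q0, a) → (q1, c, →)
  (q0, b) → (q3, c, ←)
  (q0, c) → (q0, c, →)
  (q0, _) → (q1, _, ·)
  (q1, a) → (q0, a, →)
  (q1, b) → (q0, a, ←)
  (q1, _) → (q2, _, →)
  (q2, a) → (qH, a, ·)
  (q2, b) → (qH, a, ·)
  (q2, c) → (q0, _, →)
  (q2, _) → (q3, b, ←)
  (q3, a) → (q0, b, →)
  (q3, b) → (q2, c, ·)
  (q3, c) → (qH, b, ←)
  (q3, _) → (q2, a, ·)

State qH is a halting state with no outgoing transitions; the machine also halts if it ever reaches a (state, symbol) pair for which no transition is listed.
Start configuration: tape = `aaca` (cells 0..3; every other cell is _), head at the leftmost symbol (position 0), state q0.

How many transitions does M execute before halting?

q0 | [a]aca__   read a → write c, move →, go to q1
q1 | c[a]ca__   read a → write a, move →, go to q0
q0 | ca[c]a__   read c → write c, move →, go to q0
q0 | cac[a]__   read a → write c, move →, go to q1
q1 | cacc[_]_   read _ → write _, move →, go to q2
q2 | cacc_[_]   read _ → write b, move ←, go to q3
q3 | cacc[_]b   read _ → write a, move ·, go to q2
q2 | cacc[a]b   read a → write a, move ·, go to qH
qH | cacc[a]b
M halts after 8 transitions.

8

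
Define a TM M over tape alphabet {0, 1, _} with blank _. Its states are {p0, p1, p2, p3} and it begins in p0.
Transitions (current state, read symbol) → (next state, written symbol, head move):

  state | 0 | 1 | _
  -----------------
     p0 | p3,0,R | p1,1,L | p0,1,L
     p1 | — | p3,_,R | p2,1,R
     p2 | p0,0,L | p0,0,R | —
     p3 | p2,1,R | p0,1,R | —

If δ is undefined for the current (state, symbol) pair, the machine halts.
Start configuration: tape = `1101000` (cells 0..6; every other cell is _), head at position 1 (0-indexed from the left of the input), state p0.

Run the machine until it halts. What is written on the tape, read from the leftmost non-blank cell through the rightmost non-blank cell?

101010

p0 | 1[1]01000   read 1 → write 1, move L, go to p1
p1 | [1]101000   read 1 → write _, move R, go to p3
p3 | _[1]01000   read 1 → write 1, move R, go to p0
p0 | _1[0]1000   read 0 → write 0, move R, go to p3
p3 | _10[1]000   read 1 → write 1, move R, go to p0
p0 | _101[0]00   read 0 → write 0, move R, go to p3
p3 | _1010[0]0   read 0 → write 1, move R, go to p2
p2 | _10101[0]   read 0 → write 0, move L, go to p0
p0 | _1010[1]0   read 1 → write 1, move L, go to p1
p1 | _101[0]10
The non-blank tape span at halt is 101010.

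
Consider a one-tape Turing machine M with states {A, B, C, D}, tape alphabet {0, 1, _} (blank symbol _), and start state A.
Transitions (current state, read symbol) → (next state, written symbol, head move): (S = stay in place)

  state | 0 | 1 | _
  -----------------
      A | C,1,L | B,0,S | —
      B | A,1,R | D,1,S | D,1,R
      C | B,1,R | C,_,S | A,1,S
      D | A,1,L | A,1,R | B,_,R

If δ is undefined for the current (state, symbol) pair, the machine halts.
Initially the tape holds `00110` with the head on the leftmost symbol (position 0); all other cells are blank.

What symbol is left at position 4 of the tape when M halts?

state=A head=0 tape=_[0]0110_   (A,0)→(C,1,L)
state=C head=-1 tape=[_]10110_   (C,_)→(A,1,S)
state=A head=-1 tape=[1]10110_   (A,1)→(B,0,S)
state=B head=-1 tape=[0]10110_   (B,0)→(A,1,R)
state=A head=0 tape=1[1]0110_   (A,1)→(B,0,S)
state=B head=0 tape=1[0]0110_   (B,0)→(A,1,R)
state=A head=1 tape=11[0]110_   (A,0)→(C,1,L)
state=C head=0 tape=1[1]1110_   (C,1)→(C,_,S)
state=C head=0 tape=1[_]1110_   (C,_)→(A,1,S)
state=A head=0 tape=1[1]1110_   (A,1)→(B,0,S)
state=B head=0 tape=1[0]1110_   (B,0)→(A,1,R)
state=A head=1 tape=11[1]110_   (A,1)→(B,0,S)
state=B head=1 tape=11[0]110_   (B,0)→(A,1,R)
state=A head=2 tape=111[1]10_   (A,1)→(B,0,S)
state=B head=2 tape=111[0]10_   (B,0)→(A,1,R)
state=A head=3 tape=1111[1]0_   (A,1)→(B,0,S)
state=B head=3 tape=1111[0]0_   (B,0)→(A,1,R)
state=A head=4 tape=11111[0]_   (A,0)→(C,1,L)
state=C head=3 tape=1111[1]1_   (C,1)→(C,_,S)
state=C head=3 tape=1111[_]1_   (C,_)→(A,1,S)
state=A head=3 tape=1111[1]1_   (A,1)→(B,0,S)
state=B head=3 tape=1111[0]1_   (B,0)→(A,1,R)
state=A head=4 tape=11111[1]_   (A,1)→(B,0,S)
state=B head=4 tape=11111[0]_   (B,0)→(A,1,R)
state=A head=5 tape=111111[_]
Cell 4 holds 1 when M halts.

1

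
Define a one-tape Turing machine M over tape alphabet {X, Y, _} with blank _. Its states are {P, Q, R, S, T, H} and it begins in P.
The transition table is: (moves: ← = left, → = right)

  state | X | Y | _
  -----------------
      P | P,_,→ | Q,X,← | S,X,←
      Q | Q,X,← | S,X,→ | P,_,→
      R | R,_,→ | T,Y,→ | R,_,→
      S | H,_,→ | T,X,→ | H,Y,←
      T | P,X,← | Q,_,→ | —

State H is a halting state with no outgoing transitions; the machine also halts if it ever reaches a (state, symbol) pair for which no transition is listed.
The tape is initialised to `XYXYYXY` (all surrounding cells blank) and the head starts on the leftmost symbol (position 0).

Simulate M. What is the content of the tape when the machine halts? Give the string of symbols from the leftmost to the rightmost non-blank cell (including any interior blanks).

P | [X]YXYYXY_   read X → write _, move →, go to P
P | _[Y]XYYXY_   read Y → write X, move ←, go to Q
Q | [_]XXYYXY_   read _ → write _, move →, go to P
P | _[X]XYYXY_   read X → write _, move →, go to P
P | __[X]YYXY_   read X → write _, move →, go to P
P | ___[Y]YXY_   read Y → write X, move ←, go to Q
Q | __[_]XYXY_   read _ → write _, move →, go to P
P | ___[X]YXY_   read X → write _, move →, go to P
P | ____[Y]XY_   read Y → write X, move ←, go to Q
Q | ___[_]XXY_   read _ → write _, move →, go to P
P | ____[X]XY_   read X → write _, move →, go to P
P | _____[X]Y_   read X → write _, move →, go to P
P | ______[Y]_   read Y → write X, move ←, go to Q
Q | _____[_]X_   read _ → write _, move →, go to P
P | ______[X]_   read X → write _, move →, go to P
P | _______[_]   read _ → write X, move ←, go to S
S | ______[_]X   read _ → write Y, move ←, go to H
H | _____[_]YX
The non-blank tape span at halt is YX.

YX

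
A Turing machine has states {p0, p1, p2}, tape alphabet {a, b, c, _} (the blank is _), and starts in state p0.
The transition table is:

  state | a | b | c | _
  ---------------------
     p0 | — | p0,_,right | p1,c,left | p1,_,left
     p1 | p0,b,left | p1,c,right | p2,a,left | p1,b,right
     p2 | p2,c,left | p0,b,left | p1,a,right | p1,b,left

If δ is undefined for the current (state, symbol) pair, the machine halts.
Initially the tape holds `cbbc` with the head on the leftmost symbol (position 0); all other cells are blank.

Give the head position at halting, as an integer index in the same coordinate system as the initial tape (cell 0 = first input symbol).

-2

p0 | ___[c]bbc   read c → write c, move left, go to p1
p1 | __[_]cbbc   read _ → write b, move right, go to p1
p1 | __b[c]bbc   read c → write a, move left, go to p2
p2 | __[b]abbc   read b → write b, move left, go to p0
p0 | _[_]babbc   read _ → write _, move left, go to p1
p1 | [_]_babbc   read _ → write b, move right, go to p1
p1 | b[_]babbc   read _ → write b, move right, go to p1
p1 | bb[b]abbc   read b → write c, move right, go to p1
p1 | bbc[a]bbc   read a → write b, move left, go to p0
p0 | bb[c]bbbc   read c → write c, move left, go to p1
p1 | b[b]cbbbc   read b → write c, move right, go to p1
p1 | bc[c]bbbc   read c → write a, move left, go to p2
p2 | b[c]abbbc   read c → write a, move right, go to p1
p1 | ba[a]bbbc   read a → write b, move left, go to p0
p0 | b[a]bbbbc
At halt the head is at cell -2.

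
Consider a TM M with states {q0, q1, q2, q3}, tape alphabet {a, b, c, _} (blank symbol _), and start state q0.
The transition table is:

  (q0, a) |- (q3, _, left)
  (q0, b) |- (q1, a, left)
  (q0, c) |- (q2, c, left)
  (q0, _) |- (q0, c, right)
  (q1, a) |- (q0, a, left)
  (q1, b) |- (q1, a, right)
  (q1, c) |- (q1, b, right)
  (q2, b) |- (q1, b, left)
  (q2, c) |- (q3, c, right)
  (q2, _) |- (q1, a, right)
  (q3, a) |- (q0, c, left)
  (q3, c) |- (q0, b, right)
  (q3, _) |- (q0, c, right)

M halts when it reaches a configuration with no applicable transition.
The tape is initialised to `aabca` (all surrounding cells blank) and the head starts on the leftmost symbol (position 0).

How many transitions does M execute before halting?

q0 | _[a]abca   read a → write _, move left, go to q3
q3 | [_]_abca   read _ → write c, move right, go to q0
q0 | c[_]abca   read _ → write c, move right, go to q0
q0 | cc[a]bca   read a → write _, move left, go to q3
q3 | c[c]_bca   read c → write b, move right, go to q0
q0 | cb[_]bca   read _ → write c, move right, go to q0
q0 | cbc[b]ca   read b → write a, move left, go to q1
q1 | cb[c]aca   read c → write b, move right, go to q1
q1 | cbb[a]ca   read a → write a, move left, go to q0
q0 | cb[b]aca   read b → write a, move left, go to q1
q1 | c[b]aaca   read b → write a, move right, go to q1
q1 | ca[a]aca   read a → write a, move left, go to q0
q0 | c[a]aaca   read a → write _, move left, go to q3
q3 | [c]_aaca   read c → write b, move right, go to q0
q0 | b[_]aaca   read _ → write c, move right, go to q0
q0 | bc[a]aca   read a → write _, move left, go to q3
q3 | b[c]_aca   read c → write b, move right, go to q0
q0 | bb[_]aca   read _ → write c, move right, go to q0
q0 | bbc[a]ca   read a → write _, move left, go to q3
q3 | bb[c]_ca   read c → write b, move right, go to q0
q0 | bbb[_]ca   read _ → write c, move right, go to q0
q0 | bbbc[c]a   read c → write c, move left, go to q2
q2 | bbb[c]ca   read c → write c, move right, go to q3
q3 | bbbc[c]a   read c → write b, move right, go to q0
q0 | bbbcb[a]   read a → write _, move left, go to q3
q3 | bbbc[b]_
M halts after 25 transitions.

25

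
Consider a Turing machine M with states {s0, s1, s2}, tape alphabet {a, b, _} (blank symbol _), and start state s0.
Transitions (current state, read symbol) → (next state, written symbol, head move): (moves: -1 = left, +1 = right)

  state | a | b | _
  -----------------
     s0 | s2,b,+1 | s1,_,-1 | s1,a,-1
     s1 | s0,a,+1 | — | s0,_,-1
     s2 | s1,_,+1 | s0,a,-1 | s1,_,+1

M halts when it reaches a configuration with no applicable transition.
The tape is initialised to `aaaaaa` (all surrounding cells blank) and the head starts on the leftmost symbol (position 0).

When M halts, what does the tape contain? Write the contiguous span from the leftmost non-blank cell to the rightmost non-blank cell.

b_ab_aba

state=s0 head=0 tape=[a]aaaaa___   (s0,a)→(s2,b,+1)
state=s2 head=1 tape=b[a]aaaa___   (s2,a)→(s1,_,+1)
state=s1 head=2 tape=b_[a]aaa___   (s1,a)→(s0,a,+1)
state=s0 head=3 tape=b_a[a]aa___   (s0,a)→(s2,b,+1)
state=s2 head=4 tape=b_ab[a]a___   (s2,a)→(s1,_,+1)
state=s1 head=5 tape=b_ab_[a]___   (s1,a)→(s0,a,+1)
state=s0 head=6 tape=b_ab_a[_]__   (s0,_)→(s1,a,-1)
state=s1 head=5 tape=b_ab_[a]a__   (s1,a)→(s0,a,+1)
state=s0 head=6 tape=b_ab_a[a]__   (s0,a)→(s2,b,+1)
state=s2 head=7 tape=b_ab_ab[_]_   (s2,_)→(s1,_,+1)
state=s1 head=8 tape=b_ab_ab_[_]   (s1,_)→(s0,_,-1)
state=s0 head=7 tape=b_ab_ab[_]_   (s0,_)→(s1,a,-1)
state=s1 head=6 tape=b_ab_a[b]a_
The non-blank tape span at halt is b_ab_aba.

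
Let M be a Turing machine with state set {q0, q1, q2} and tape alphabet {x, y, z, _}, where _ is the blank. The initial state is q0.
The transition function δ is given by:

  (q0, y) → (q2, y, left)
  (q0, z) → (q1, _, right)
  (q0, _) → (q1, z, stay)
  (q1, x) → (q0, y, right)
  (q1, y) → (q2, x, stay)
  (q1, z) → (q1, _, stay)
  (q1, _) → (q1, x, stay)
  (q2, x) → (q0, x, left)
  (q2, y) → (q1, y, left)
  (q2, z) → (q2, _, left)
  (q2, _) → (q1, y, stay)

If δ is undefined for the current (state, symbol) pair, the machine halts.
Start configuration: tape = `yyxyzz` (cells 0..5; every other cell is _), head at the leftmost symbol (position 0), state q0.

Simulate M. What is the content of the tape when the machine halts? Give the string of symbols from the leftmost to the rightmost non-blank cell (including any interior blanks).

yxyyxyzz

q0 | __[y]yxyzz   read y → write y, move left, go to q2
q2 | _[_]yyxyzz   read _ → write y, move stay, go to q1
q1 | _[y]yyxyzz   read y → write x, move stay, go to q2
q2 | _[x]yyxyzz   read x → write x, move left, go to q0
q0 | [_]xyyxyzz   read _ → write z, move stay, go to q1
q1 | [z]xyyxyzz   read z → write _, move stay, go to q1
q1 | [_]xyyxyzz   read _ → write x, move stay, go to q1
q1 | [x]xyyxyzz   read x → write y, move right, go to q0
q0 | y[x]yyxyzz
The non-blank tape span at halt is yxyyxyzz.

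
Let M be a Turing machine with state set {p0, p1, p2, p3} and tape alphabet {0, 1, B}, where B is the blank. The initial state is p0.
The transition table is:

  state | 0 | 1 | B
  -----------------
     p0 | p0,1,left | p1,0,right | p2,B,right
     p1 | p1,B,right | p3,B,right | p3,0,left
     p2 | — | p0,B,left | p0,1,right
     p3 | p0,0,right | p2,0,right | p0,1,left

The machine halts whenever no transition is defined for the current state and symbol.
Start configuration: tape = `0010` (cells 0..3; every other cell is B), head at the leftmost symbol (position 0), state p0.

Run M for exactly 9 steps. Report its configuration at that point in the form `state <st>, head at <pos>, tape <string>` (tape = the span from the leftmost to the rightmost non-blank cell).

state p2, head at 3, tape 0B00

state=p0 head=0 tape=B[0]010   (p0,0)→(p0,1,left)
state=p0 head=-1 tape=[B]1010   (p0,B)→(p2,B,right)
state=p2 head=0 tape=B[1]010   (p2,1)→(p0,B,left)
state=p0 head=-1 tape=[B]B010   (p0,B)→(p2,B,right)
state=p2 head=0 tape=B[B]010   (p2,B)→(p0,1,right)
state=p0 head=1 tape=B1[0]10   (p0,0)→(p0,1,left)
state=p0 head=0 tape=B[1]110   (p0,1)→(p1,0,right)
state=p1 head=1 tape=B0[1]10   (p1,1)→(p3,B,right)
state=p3 head=2 tape=B0B[1]0   (p3,1)→(p2,0,right)
state=p2 head=3 tape=B0B0[0]
After 9 steps: state p2, head at 3, tape 0B00.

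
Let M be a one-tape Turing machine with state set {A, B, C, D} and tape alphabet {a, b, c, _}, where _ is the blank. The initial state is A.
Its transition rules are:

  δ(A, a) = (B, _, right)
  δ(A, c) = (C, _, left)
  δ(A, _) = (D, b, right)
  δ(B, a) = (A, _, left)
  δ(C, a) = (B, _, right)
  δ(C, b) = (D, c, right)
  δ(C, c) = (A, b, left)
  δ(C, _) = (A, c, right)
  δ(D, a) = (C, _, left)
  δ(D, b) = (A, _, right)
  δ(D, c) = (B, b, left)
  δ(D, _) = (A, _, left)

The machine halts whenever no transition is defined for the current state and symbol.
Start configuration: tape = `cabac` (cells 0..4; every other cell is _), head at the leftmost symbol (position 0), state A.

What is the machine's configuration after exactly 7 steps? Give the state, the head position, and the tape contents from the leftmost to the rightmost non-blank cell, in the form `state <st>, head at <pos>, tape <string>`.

A | _[c]abac   read c → write _, move left, go to C
C | [_]_abac   read _ → write c, move right, go to A
A | c[_]abac   read _ → write b, move right, go to D
D | cb[a]bac   read a → write _, move left, go to C
C | c[b]_bac   read b → write c, move right, go to D
D | cc[_]bac   read _ → write _, move left, go to A
A | c[c]_bac   read c → write _, move left, go to C
C | [c]__bac
After 7 steps: state C, head at -1, tape c__bac.

state C, head at -1, tape c__bac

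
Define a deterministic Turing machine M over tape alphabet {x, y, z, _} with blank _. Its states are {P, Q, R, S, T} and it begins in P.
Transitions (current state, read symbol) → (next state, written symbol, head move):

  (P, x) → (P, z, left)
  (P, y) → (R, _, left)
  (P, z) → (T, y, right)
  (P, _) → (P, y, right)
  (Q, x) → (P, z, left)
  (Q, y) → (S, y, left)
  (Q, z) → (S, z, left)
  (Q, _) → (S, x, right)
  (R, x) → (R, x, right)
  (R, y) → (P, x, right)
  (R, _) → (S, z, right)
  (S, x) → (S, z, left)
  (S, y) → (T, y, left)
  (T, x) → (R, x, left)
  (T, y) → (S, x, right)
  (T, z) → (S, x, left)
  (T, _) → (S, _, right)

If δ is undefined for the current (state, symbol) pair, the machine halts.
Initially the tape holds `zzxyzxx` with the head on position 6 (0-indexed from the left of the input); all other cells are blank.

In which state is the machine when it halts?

state=P head=6 tape=_zzxyzx[x]   (P,x)→(P,z,left)
state=P head=5 tape=_zzxyz[x]z   (P,x)→(P,z,left)
state=P head=4 tape=_zzxy[z]zz   (P,z)→(T,y,right)
state=T head=5 tape=_zzxyy[z]z   (T,z)→(S,x,left)
state=S head=4 tape=_zzxy[y]xz   (S,y)→(T,y,left)
state=T head=3 tape=_zzx[y]yxz   (T,y)→(S,x,right)
state=S head=4 tape=_zzxx[y]xz   (S,y)→(T,y,left)
state=T head=3 tape=_zzx[x]yxz   (T,x)→(R,x,left)
state=R head=2 tape=_zz[x]xyxz   (R,x)→(R,x,right)
state=R head=3 tape=_zzx[x]yxz   (R,x)→(R,x,right)
state=R head=4 tape=_zzxx[y]xz   (R,y)→(P,x,right)
state=P head=5 tape=_zzxxx[x]z   (P,x)→(P,z,left)
state=P head=4 tape=_zzxx[x]zz   (P,x)→(P,z,left)
state=P head=3 tape=_zzx[x]zzz   (P,x)→(P,z,left)
state=P head=2 tape=_zz[x]zzzz   (P,x)→(P,z,left)
state=P head=1 tape=_z[z]zzzzz   (P,z)→(T,y,right)
state=T head=2 tape=_zy[z]zzzz   (T,z)→(S,x,left)
state=S head=1 tape=_z[y]xzzzz   (S,y)→(T,y,left)
state=T head=0 tape=_[z]yxzzzz   (T,z)→(S,x,left)
state=S head=-1 tape=[_]xyxzzzz
No transition is defined for (S, _); M halts in state S.

S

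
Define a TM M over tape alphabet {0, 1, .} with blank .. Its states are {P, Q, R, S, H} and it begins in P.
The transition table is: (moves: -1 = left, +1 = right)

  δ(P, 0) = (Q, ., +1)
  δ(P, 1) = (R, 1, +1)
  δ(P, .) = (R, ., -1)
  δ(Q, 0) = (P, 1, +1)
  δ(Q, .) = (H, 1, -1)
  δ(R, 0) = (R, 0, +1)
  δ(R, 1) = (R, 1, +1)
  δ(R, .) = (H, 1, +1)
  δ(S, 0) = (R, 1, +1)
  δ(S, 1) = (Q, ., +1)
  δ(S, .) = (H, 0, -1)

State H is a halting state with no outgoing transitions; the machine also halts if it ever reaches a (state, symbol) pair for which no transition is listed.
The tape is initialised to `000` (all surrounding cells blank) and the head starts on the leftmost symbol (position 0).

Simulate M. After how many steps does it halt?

4

P | [0]00.   read 0 → write ., move +1, go to Q
Q | .[0]0.   read 0 → write 1, move +1, go to P
P | .1[0].   read 0 → write ., move +1, go to Q
Q | .1.[.]   read . → write 1, move -1, go to H
H | .1[.]1
M halts after 4 transitions.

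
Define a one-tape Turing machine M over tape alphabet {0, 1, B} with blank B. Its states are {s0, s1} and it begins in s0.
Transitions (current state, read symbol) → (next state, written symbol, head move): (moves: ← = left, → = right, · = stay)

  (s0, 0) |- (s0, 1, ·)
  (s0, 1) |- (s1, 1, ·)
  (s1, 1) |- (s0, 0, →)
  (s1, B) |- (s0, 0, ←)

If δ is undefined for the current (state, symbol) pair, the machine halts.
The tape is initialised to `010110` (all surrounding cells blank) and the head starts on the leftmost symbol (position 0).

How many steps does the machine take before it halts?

15

s0 | [0]10110B   read 0 → write 1, move ·, go to s0
s0 | [1]10110B   read 1 → write 1, move ·, go to s1
s1 | [1]10110B   read 1 → write 0, move →, go to s0
s0 | 0[1]0110B   read 1 → write 1, move ·, go to s1
s1 | 0[1]0110B   read 1 → write 0, move →, go to s0
s0 | 00[0]110B   read 0 → write 1, move ·, go to s0
s0 | 00[1]110B   read 1 → write 1, move ·, go to s1
s1 | 00[1]110B   read 1 → write 0, move →, go to s0
s0 | 000[1]10B   read 1 → write 1, move ·, go to s1
s1 | 000[1]10B   read 1 → write 0, move →, go to s0
s0 | 0000[1]0B   read 1 → write 1, move ·, go to s1
s1 | 0000[1]0B   read 1 → write 0, move →, go to s0
s0 | 00000[0]B   read 0 → write 1, move ·, go to s0
s0 | 00000[1]B   read 1 → write 1, move ·, go to s1
s1 | 00000[1]B   read 1 → write 0, move →, go to s0
s0 | 000000[B]
M halts after 15 transitions.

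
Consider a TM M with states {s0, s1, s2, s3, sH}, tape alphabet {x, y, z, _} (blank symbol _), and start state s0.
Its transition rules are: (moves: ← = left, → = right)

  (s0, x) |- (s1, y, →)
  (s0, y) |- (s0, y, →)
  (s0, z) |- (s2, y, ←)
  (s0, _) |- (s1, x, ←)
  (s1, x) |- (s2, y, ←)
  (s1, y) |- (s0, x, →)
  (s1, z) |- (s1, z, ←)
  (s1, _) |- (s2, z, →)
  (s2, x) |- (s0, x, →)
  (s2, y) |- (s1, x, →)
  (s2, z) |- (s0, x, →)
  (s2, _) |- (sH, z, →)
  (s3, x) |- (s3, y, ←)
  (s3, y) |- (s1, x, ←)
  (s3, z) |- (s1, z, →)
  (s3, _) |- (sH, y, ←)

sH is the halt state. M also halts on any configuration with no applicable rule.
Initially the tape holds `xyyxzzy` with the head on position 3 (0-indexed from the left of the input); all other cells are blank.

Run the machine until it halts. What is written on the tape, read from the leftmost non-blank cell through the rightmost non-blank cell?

s0 | xyy[x]zzy____   read x → write y, move →, go to s1
s1 | xyyy[z]zy____   read z → write z, move ←, go to s1
s1 | xyy[y]zzy____   read y → write x, move →, go to s0
s0 | xyyx[z]zy____   read z → write y, move ←, go to s2
s2 | xyy[x]yzy____   read x → write x, move →, go to s0
s0 | xyyx[y]zy____   read y → write y, move →, go to s0
s0 | xyyxy[z]y____   read z → write y, move ←, go to s2
s2 | xyyx[y]yy____   read y → write x, move →, go to s1
s1 | xyyxx[y]y____   read y → write x, move →, go to s0
s0 | xyyxxx[y]____   read y → write y, move →, go to s0
s0 | xyyxxxy[_]___   read _ → write x, move ←, go to s1
s1 | xyyxxx[y]x___   read y → write x, move →, go to s0
s0 | xyyxxxx[x]___   read x → write y, move →, go to s1
s1 | xyyxxxxy[_]__   read _ → write z, move →, go to s2
s2 | xyyxxxxyz[_]_   read _ → write z, move →, go to sH
sH | xyyxxxxyzz[_]
The non-blank tape span at halt is xyyxxxxyzz.

xyyxxxxyzz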